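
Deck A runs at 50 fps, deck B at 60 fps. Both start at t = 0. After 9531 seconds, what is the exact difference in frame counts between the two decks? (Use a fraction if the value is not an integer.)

A emits 50 × 9531 = 476550 frames; B emits 60 × 9531 = 571860.
Difference = 95310 frames; B is ahead of A.

95310 frames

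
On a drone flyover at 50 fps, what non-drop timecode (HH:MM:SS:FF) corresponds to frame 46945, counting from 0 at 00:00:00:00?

00:15:38:45

46945 ÷ 50 = 938 full seconds, remainder 45 frames.
938 s = 0 h 15 min 38 s.
Timecode: 00:15:38:45.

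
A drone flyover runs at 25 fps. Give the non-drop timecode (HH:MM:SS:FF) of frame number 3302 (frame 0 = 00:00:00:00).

3302 ÷ 25 = 132 full seconds, remainder 2 frames.
132 s = 0 h 2 min 12 s.
Timecode: 00:02:12:02.

00:02:12:02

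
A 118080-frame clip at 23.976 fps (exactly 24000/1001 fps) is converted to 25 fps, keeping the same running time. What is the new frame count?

123123 frames

Target frames = source frames × (target rate / source rate) = 118080 × (25)/(24000/1001) = 118080 × 1001/960 = 123123.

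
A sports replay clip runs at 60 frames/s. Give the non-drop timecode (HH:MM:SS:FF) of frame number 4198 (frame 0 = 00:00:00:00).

4198 ÷ 60 = 69 full seconds, remainder 58 frames.
69 s = 0 h 1 min 9 s.
Timecode: 00:01:09:58.

00:01:09:58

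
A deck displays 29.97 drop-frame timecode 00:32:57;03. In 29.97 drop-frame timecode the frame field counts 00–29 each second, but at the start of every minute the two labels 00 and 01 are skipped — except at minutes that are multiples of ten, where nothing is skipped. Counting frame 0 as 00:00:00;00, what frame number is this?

Complete 10-minute blocks: 3, each 17982 frames → 53946.
Remaining 2 whole minutes in the current block: 1800 + 1 × 1798 = 3598 frames.
Within the current minute: 57 × 30 + 3 − 2 = 1711 (labels ;00/;01 skipped at this minute). Total = 53946 + 3598 + 1711 = 59255.

59255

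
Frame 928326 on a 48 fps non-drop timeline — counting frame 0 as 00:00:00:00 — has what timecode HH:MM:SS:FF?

05:22:20:06

928326 ÷ 48 = 19340 full seconds, remainder 6 frames.
19340 s = 5 h 22 min 20 s.
Timecode: 05:22:20:06.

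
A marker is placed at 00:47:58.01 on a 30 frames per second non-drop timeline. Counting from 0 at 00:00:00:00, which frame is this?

Total seconds to the label: (0 × 3600 + 47 × 60 + 58) = 2878.
Frame index = 2878 × 30 + 1 = 86341.

frame 86341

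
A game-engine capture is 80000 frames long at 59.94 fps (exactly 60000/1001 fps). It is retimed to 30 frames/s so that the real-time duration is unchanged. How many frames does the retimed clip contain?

Target frames = source frames × (target rate / source rate) = 80000 × (30)/(60000/1001) = 80000 × 1001/2000 = 40040.

40040 frames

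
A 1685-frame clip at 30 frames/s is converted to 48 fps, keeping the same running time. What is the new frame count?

2696 frames

Target frames = source frames × (target rate / source rate) = 1685 × (48)/(30) = 1685 × 8/5 = 2696.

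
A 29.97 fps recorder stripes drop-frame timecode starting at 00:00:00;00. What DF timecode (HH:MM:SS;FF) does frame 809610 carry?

Ten DF minutes hold 17982 frames, so frame 809610 lies in block 45 (frames 809190–827171) with 420 frames into that block.
The block's first minute is 1800 frames and the rest 1798 each; 420 frames reaches minute 0, so 45 × 18 + 0 × 2 = 810 labels have been skipped so far.
Adding those back, label number 809610 + 810 = 810420 at 30 labels/s is 27014 s + 0 f = 7 h 30 min 14 s frame 0, i.e. 07:30:14;00.

07:30:14;00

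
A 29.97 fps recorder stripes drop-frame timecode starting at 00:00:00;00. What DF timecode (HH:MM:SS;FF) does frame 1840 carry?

00:01:01;12

Each 10-minute DF block holds 10 × 60 × 30 − 9 × 2 = 17982 frames. 1840 ÷ 17982 → 0 full blocks, remainder 1840.
Within the partial block the first minute is 1800 frames and each further minute 1798, so 1 further minute boundary passed. Total skipped labels = 18 × 0 + 2 × 1 = 2.
Non-drop label index = 1840 + 2 = 1842; at 30 labels/s that is 00:01:01:12, i.e. DF 00:01:01;12.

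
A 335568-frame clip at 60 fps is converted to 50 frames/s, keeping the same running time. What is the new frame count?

279640 frames

Target frames = source frames × (target rate / source rate) = 335568 × (50)/(60) = 335568 × 5/6 = 279640.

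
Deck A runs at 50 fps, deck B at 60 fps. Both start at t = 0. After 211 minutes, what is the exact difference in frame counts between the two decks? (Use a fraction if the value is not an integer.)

211 min = 12660 s.
A emits 50 × 12660 = 633000 frames; B emits 60 × 12660 = 759600.
Difference = 126600 frames; B is ahead of A.

126600 frames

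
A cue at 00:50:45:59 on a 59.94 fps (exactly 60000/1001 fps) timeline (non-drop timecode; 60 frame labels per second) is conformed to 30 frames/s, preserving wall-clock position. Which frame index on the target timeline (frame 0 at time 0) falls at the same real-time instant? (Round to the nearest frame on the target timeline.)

Source frame index: (0×3600 + 50×60 + 45) × 60 + 59 = 182759.
Real time: 182759 / (60000/1001) = 182941759/60000 s.
Target frame: (182941759/60000) × (30) = 182941759/2000 ≈ 91470.879 → 91471.

frame 91471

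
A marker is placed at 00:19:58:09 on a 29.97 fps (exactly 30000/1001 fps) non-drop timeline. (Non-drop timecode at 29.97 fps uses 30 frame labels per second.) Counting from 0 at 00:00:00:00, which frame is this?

Total seconds to the label: (0 × 3600 + 19 × 60 + 58) = 1198.
Frame index = 1198 × 30 + 9 = 35949.

35949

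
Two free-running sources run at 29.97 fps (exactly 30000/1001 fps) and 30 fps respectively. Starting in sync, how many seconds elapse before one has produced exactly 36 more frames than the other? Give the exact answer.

The gap grows by |30 − 30000/1001| = 30/1001 frames per second.
Time for a 36-frame gap: 36 ÷ (30/1001) = 1201.2 s.

1201.2 seconds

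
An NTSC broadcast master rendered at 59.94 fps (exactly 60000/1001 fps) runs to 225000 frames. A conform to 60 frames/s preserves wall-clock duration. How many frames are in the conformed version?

Target frames = source frames × (target rate / source rate) = 225000 × (60)/(60000/1001) = 225000 × 1001/1000 = 225225.

225225 frames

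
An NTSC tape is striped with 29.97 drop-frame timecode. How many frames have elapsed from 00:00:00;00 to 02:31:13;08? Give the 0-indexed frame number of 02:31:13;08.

Complete 10-minute blocks: 15, each 17982 frames → 269730.
Remaining 1 whole minute in the current block: 1800 + 0 × 1798 = 1800 frames.
Within the current minute: 13 × 30 + 8 − 2 = 396 (labels ;00/;01 skipped at this minute). Total = 269730 + 1800 + 396 = 271926.

271926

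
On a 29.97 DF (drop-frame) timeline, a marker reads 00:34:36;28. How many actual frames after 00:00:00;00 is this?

62246

Complete 10-minute blocks: 3, each 17982 frames → 53946.
Remaining 4 whole minutes in the current block: 1800 + 3 × 1798 = 7194 frames.
Within the current minute: 36 × 30 + 28 − 2 = 1106 (labels ;00/;01 skipped at this minute). Total = 53946 + 7194 + 1106 = 62246.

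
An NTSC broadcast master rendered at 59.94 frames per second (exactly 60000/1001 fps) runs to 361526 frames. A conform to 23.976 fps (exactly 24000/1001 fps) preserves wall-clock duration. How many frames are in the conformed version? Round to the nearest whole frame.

Frames at target rate = 361526 × (24000/1001) / (60000/1001) = 723052/5 ≈ 144610.400.
Nearest whole frame: 144610.

144610 frames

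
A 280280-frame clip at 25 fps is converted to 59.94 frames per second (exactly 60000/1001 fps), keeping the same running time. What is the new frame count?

672000 frames

Target frames = source frames × (target rate / source rate) = 280280 × (60000/1001)/(25) = 280280 × 2400/1001 = 672000.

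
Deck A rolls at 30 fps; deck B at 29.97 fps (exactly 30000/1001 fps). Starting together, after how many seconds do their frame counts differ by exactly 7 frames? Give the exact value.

7007/30 seconds

The gap grows by |30000/1001 − 30| = 30/1001 frames per second.
Time for a 7-frame gap: 7 ÷ (30/1001) = 7007/30 s.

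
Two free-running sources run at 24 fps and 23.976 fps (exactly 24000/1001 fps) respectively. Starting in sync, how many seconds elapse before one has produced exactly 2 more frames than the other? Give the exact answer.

The gap grows by |24000/1001 − 24| = 24/1001 frames per second.
Time for a 2-frame gap: 2 ÷ (24/1001) = 1001/12 s.

1001/12 seconds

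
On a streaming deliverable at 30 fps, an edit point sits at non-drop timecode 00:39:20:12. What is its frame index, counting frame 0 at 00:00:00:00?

Total seconds to the label: (0 × 3600 + 39 × 60 + 20) = 2360.
Frame index = 2360 × 30 + 12 = 70812.

frame 70812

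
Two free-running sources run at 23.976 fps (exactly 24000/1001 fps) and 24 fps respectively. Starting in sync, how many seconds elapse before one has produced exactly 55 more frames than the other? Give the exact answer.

The gap grows by |24 − 24000/1001| = 24/1001 frames per second.
Time for a 55-frame gap: 55 ÷ (24/1001) = 55055/24 s.

55055/24 seconds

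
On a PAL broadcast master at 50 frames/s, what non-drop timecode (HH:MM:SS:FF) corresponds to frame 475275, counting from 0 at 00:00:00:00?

475275 ÷ 50 = 9505 full seconds, remainder 25 frames.
9505 s = 2 h 38 min 25 s.
Timecode: 02:38:25:25.

02:38:25:25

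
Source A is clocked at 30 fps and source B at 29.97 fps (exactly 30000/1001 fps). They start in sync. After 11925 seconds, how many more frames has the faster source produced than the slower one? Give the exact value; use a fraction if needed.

A emits 30 × 11925 = 357750 frames; B emits 30000/1001 × 11925 = 357750000/1001.
Difference = 357750/1001 frames (≈ 357.3926); B is behind A.

357750/1001 frames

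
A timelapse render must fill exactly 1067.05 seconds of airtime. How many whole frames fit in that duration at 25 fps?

26676 frames

Frames = 1067.05 × 25 = 106705/4 ≈ 26676.2500.
Complete frames: 26676.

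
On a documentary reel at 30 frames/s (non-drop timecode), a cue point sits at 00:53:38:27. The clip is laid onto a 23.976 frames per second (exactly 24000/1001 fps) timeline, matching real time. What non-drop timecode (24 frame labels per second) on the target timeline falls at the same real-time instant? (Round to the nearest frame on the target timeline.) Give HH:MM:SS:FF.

Source frame index: (0×3600 + 53×60 + 38) × 30 + 27 = 96567.
Real time: 96567 / (30) = 32189/10 s.
Target frame: (32189/10) × (24000/1001) = 77253600/1001 ≈ 77176.424 → 77176.
At 24 labels/s: frame 77176 → 00:53:35:16.

00:53:35:16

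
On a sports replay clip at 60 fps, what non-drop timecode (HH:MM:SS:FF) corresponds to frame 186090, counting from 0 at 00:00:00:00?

00:51:41:30

186090 ÷ 60 = 3101 full seconds, remainder 30 frames.
3101 s = 0 h 51 min 41 s.
Timecode: 00:51:41:30.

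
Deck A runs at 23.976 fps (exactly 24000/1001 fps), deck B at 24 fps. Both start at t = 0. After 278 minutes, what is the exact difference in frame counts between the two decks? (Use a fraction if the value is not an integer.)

400320/1001 frames

278 min = 16680 s.
A emits 24000/1001 × 16680 = 400320000/1001 frames; B emits 24 × 16680 = 400320.
Difference = 400320/1001 frames (≈ 399.9201); B is ahead of A.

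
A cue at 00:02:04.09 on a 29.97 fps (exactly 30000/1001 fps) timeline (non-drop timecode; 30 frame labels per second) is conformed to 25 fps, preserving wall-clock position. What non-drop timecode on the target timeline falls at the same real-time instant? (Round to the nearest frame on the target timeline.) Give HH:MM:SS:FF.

00:02:04:11

Source frame index: (0×3600 + 2×60 + 4) × 30 + 9 = 3729.
Real time: 3729 / (30000/1001) = 1244243/10000 s.
Target frame: (1244243/10000) × (25) = 1244243/400 ≈ 3110.608 → 3111.
At 25 labels/s: frame 3111 → 00:02:04:11.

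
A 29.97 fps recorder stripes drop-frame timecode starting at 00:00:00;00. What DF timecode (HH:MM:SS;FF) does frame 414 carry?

00:00:13;24

Ten DF minutes hold 17982 frames, so frame 414 lies in block 0 (frames 0–17981) with 414 frames into that block.
The block's first minute is 1800 frames and the rest 1798 each; 414 frames reaches minute 0, so 0 × 18 + 0 × 2 = 0 labels have been skipped so far.
Adding those back, label number 414 + 0 = 414 at 30 labels/s is 13 s + 24 f = 0 h 0 min 13 s frame 24, i.e. 00:00:13;24.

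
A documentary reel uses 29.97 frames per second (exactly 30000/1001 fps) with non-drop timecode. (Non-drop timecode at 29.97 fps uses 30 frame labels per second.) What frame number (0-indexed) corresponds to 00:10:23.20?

Total seconds to the label: (0 × 3600 + 10 × 60 + 23) = 623.
Frame index = 623 × 30 + 20 = 18710.

frame 18710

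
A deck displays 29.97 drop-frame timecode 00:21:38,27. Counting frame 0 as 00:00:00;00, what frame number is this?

38929

Complete 10-minute blocks: 2, each 17982 frames → 35964.
Remaining 1 whole minute in the current block: 1800 + 0 × 1798 = 1800 frames.
Within the current minute: 38 × 30 + 27 − 2 = 1165 (labels ;00/;01 skipped at this minute). Total = 35964 + 1800 + 1165 = 38929.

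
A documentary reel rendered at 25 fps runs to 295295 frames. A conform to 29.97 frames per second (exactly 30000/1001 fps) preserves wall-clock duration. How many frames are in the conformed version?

354000 frames

Target frames = source frames × (target rate / source rate) = 295295 × (30000/1001)/(25) = 295295 × 1200/1001 = 354000.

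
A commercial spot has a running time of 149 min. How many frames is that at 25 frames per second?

149 min = 8940 s.
Frames = 8940 × 25 = 223500.

223500 frames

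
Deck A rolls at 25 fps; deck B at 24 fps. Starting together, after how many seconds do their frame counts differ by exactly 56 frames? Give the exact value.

The gap grows by |24 − 25| = 1 frame per second.
Time for a 56-frame gap: 56 ÷ (1) = 56 s.

56 seconds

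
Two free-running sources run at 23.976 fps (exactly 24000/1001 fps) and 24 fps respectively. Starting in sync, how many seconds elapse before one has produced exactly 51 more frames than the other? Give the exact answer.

The gap grows by |24 − 24000/1001| = 24/1001 frames per second.
Time for a 51-frame gap: 51 ÷ (24/1001) = 2127.125 s.

2127.125 seconds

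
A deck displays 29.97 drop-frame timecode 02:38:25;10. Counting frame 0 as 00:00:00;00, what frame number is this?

Complete 10-minute blocks: 15, each 17982 frames → 269730.
Remaining 8 whole minutes in the current block: 1800 + 7 × 1798 = 14386 frames.
Within the current minute: 25 × 30 + 10 − 2 = 758 (labels ;00/;01 skipped at this minute). Total = 269730 + 14386 + 758 = 284874.

284874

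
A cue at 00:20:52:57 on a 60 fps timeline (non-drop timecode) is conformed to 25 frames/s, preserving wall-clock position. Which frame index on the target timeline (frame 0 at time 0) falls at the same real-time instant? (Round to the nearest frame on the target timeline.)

frame 31324

Source frame index: (0×3600 + 20×60 + 52) × 60 + 57 = 75177.
Real time: 75177 / (60) = 25059/20 s.
Target frame: (25059/20) × (25) = 125295/4 ≈ 31323.750 → 31324.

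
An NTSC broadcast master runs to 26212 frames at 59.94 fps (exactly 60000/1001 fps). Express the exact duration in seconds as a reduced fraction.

Running time = 26212 ÷ (60000/1001) = 26212 × 1001/60000 = 6559553/15000 s.

6559553/15000 seconds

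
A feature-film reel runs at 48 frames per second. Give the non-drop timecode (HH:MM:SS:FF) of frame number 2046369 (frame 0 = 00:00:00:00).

11:50:32:33

2046369 ÷ 48 = 42632 full seconds, remainder 33 frames.
42632 s = 11 h 50 min 32 s.
Timecode: 11:50:32:33.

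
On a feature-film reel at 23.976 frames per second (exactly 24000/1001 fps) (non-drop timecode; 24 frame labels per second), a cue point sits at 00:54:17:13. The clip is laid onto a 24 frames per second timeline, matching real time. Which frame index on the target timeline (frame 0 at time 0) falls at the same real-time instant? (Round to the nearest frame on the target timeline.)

Source frame index: (0×3600 + 54×60 + 17) × 24 + 13 = 78181.
Real time: 78181 / (24000/1001) = 78259181/24000 s.
Target frame: (78259181/24000) × (24) = 78259181/1000 ≈ 78259.181 → 78259.

frame 78259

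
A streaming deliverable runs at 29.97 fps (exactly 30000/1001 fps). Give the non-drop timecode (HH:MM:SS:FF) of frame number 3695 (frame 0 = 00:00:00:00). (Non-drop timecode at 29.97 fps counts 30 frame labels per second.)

3695 ÷ 30 = 123 full seconds, remainder 5 frames.
123 s = 0 h 2 min 3 s.
Timecode: 00:02:03:05.

00:02:03:05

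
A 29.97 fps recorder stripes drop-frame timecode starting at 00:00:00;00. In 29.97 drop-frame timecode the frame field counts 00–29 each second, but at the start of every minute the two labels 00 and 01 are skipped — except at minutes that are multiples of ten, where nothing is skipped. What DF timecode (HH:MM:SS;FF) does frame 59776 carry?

00:33:14;16

Ten DF minutes hold 17982 frames, so frame 59776 lies in block 3 (frames 53946–71927) with 5830 frames into that block.
The block's first minute is 1800 frames and the rest 1798 each; 5830 frames reaches minute 3, so 3 × 18 + 3 × 2 = 60 labels have been skipped so far.
Adding those back, label number 59776 + 60 = 59836 at 30 labels/s is 1994 s + 16 f = 0 h 33 min 14 s frame 16, i.e. 00:33:14;16.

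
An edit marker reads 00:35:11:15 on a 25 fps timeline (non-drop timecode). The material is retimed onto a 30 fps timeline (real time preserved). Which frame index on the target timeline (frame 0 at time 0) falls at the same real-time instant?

frame 63348

Source frame index: (0×3600 + 35×60 + 11) × 25 + 15 = 52790.
Real time: 52790 / (25) = 10558/5 s.
Target frame: (10558/5) × (30) = 63348.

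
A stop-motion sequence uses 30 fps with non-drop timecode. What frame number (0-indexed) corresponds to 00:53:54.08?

97028

Total seconds to the label: (0 × 3600 + 53 × 60 + 54) = 3234.
Frame index = 3234 × 30 + 8 = 97028.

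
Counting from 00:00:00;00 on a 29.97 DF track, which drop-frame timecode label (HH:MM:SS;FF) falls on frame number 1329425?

Ten DF minutes hold 17982 frames, so frame 1329425 lies in block 73 (frames 1312686–1330667) with 16739 frames into that block.
The block's first minute is 1800 frames and the rest 1798 each; 16739 frames reaches minute 9, so 73 × 18 + 9 × 2 = 1332 labels have been skipped so far.
Adding those back, label number 1329425 + 1332 = 1330757 at 30 labels/s is 44358 s + 17 f = 12 h 19 min 18 s frame 17, i.e. 12:19:18;17.

12:19:18;17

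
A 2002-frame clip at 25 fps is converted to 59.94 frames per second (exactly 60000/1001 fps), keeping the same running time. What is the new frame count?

4800 frames

Target frames = source frames × (target rate / source rate) = 2002 × (60000/1001)/(25) = 2002 × 2400/1001 = 4800.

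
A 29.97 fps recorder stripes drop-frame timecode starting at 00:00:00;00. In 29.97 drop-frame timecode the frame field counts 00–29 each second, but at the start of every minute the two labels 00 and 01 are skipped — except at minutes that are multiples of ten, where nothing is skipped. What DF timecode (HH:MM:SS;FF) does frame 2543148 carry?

Each 10-minute DF block holds 10 × 60 × 30 − 9 × 2 = 17982 frames. 2543148 ÷ 17982 → 141 full blocks, remainder 7686.
Within the partial block the first minute is 1800 frames and each further minute 1798, so 4 further minute boundaries passed. Total skipped labels = 18 × 141 + 2 × 4 = 2546.
Non-drop label index = 2543148 + 2546 = 2545694; at 30 labels/s that is 23:34:16:14, i.e. DF 23:34:16;14.

23:34:16;14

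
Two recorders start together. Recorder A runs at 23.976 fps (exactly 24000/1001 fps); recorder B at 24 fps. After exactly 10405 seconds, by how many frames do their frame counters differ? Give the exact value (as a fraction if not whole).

249720/1001 frames

A emits 24000/1001 × 10405 = 249720000/1001 frames; B emits 24 × 10405 = 249720.
Difference = 249720/1001 frames (≈ 249.4705); B is ahead of A.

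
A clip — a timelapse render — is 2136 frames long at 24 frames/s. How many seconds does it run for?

Running time = 2136 / (24) = 89 s.

89 seconds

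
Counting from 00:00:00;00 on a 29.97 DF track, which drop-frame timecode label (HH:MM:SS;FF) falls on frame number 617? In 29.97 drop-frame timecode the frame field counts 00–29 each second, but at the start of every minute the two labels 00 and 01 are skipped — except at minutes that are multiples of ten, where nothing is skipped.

00:00:20;17

Ten DF minutes hold 17982 frames, so frame 617 lies in block 0 (frames 0–17981) with 617 frames into that block.
The block's first minute is 1800 frames and the rest 1798 each; 617 frames reaches minute 0, so 0 × 18 + 0 × 2 = 0 labels have been skipped so far.
Adding those back, label number 617 + 0 = 617 at 30 labels/s is 20 s + 17 f = 0 h 0 min 20 s frame 17, i.e. 00:00:20;17.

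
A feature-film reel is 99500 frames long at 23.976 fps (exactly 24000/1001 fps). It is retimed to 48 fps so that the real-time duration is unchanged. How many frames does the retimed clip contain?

Target frames = source frames × (target rate / source rate) = 99500 × (48)/(24000/1001) = 99500 × 1001/500 = 199199.

199199 frames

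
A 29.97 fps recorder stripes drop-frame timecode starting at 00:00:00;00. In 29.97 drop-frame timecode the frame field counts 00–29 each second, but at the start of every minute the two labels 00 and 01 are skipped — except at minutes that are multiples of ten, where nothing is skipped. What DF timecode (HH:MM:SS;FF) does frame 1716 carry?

Each 10-minute DF block holds 10 × 60 × 30 − 9 × 2 = 17982 frames. 1716 ÷ 17982 → 0 full blocks, remainder 1716.
Within the partial block the first minute is 1800 frames and each further minute 1798, so 0 further minute boundaries passed. Total skipped labels = 18 × 0 + 2 × 0 = 0.
Non-drop label index = 1716 + 0 = 1716; at 30 labels/s that is 00:00:57:06, i.e. DF 00:00:57;06.

00:00:57;06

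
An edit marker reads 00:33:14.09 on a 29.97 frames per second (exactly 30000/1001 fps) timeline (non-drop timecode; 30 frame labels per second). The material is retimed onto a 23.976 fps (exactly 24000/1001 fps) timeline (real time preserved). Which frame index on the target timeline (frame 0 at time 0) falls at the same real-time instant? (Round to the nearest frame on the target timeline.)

Source frame index: (0×3600 + 33×60 + 14) × 30 + 9 = 59829.
Real time: 59829 / (30000/1001) = 19962943/10000 s.
Target frame: (19962943/10000) × (24000/1001) = 239316/5 ≈ 47863.200 → 47863.

frame 47863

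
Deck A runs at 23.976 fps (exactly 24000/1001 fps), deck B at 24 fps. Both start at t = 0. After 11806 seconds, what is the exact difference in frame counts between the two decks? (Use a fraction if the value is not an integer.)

A emits 24000/1001 × 11806 = 283344000/1001 frames; B emits 24 × 11806 = 283344.
Difference = 283344/1001 frames (≈ 283.0609); B is ahead of A.

283344/1001 frames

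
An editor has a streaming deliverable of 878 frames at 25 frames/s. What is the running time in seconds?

Running time = 878 / (25) = 35.12 s.

35.12 seconds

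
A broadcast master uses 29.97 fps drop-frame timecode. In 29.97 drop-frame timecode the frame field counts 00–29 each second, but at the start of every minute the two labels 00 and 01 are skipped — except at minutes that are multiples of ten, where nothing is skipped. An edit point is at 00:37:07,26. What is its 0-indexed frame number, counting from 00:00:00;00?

66768

As if non-drop at 30 labels/s: (0 × 3600 + 37 × 60 + 7) × 30 + 26 = 66836.
Minute boundaries passed: 37; those not divisible by 10: 37 − 3 = 34; dropped labels = 2 × 34 = 68.
Actual frame index = 66836 − 68 = 66768.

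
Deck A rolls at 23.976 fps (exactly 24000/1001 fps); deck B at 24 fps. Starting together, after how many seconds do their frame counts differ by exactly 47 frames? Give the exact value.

The gap grows by |24 − 24000/1001| = 24/1001 frames per second.
Time for a 47-frame gap: 47 ÷ (24/1001) = 47047/24 s.

47047/24 seconds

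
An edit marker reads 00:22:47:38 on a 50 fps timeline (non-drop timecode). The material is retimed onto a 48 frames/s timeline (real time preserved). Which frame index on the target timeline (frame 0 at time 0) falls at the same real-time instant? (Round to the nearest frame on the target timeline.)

frame 65652

Source frame index: (0×3600 + 22×60 + 47) × 50 + 38 = 68388.
Real time: 68388 / (50) = 34194/25 s.
Target frame: (34194/25) × (48) = 1641312/25 ≈ 65652.480 → 65652.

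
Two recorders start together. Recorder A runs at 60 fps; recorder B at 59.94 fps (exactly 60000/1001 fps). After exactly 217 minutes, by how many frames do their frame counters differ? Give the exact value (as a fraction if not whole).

111600/143 frames

217 min = 13020 s.
A emits 60 × 13020 = 781200 frames; B emits 60000/1001 × 13020 = 111600000/143.
Difference = 111600/143 frames (≈ 780.4196); B is behind A.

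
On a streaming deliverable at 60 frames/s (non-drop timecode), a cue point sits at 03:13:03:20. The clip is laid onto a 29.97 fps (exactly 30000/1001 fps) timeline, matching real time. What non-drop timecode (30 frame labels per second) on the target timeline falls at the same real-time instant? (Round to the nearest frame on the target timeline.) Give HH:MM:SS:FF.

03:12:51:23

Source frame index: (3×3600 + 13×60 + 3) × 60 + 20 = 695000.
Real time: 695000 / (60) = 34750/3 s.
Target frame: (34750/3) × (30000/1001) = 347500000/1001 ≈ 347152.847 → 347153.
At 30 labels/s: frame 347153 → 03:12:51:23.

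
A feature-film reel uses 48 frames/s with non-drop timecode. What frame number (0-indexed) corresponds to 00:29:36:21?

Total seconds to the label: (0 × 3600 + 29 × 60 + 36) = 1776.
Frame index = 1776 × 48 + 21 = 85269.

frame 85269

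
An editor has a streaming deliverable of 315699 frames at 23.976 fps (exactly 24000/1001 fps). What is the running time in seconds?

Running time = 315699 / (24000/1001) = 13167.279125 s.

13167.279125 seconds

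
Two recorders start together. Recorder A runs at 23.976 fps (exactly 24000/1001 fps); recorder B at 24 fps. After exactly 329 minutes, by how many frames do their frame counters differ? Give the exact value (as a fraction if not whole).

329 min = 19740 s.
A emits 24000/1001 × 19740 = 67680000/143 frames; B emits 24 × 19740 = 473760.
Difference = 67680/143 frames (≈ 473.2867); B is ahead of A.

67680/143 frames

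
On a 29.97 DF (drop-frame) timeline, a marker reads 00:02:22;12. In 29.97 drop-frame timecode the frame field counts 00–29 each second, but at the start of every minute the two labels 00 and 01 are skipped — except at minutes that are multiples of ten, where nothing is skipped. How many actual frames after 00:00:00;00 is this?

4268

Complete 10-minute blocks: 0, each 17982 frames → 0.
Remaining 2 whole minutes in the current block: 1800 + 1 × 1798 = 3598 frames.
Within the current minute: 22 × 30 + 12 − 2 = 670 (labels ;00/;01 skipped at this minute). Total = 0 + 3598 + 670 = 4268.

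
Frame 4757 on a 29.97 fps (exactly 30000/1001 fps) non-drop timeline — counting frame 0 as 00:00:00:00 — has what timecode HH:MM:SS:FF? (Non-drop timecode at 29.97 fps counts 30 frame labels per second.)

4757 ÷ 30 = 158 full seconds, remainder 17 frames.
158 s = 0 h 2 min 38 s.
Timecode: 00:02:38:17.

00:02:38:17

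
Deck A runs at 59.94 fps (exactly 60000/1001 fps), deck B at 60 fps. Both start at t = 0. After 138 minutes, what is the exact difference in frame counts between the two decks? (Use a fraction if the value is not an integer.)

138 min = 8280 s.
A emits 60000/1001 × 8280 = 496800000/1001 frames; B emits 60 × 8280 = 496800.
Difference = 496800/1001 frames (≈ 496.3037); B is ahead of A.

496800/1001 frames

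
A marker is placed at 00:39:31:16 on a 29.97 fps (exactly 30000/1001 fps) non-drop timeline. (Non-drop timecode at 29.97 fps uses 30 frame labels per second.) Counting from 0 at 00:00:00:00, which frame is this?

Total seconds to the label: (0 × 3600 + 39 × 60 + 31) = 2371.
Frame index = 2371 × 30 + 16 = 71146.

71146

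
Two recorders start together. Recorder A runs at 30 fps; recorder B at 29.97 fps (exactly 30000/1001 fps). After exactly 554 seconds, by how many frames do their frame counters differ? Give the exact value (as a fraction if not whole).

A emits 30 × 554 = 16620 frames; B emits 30000/1001 × 554 = 16620000/1001.
Difference = 16620/1001 frames (≈ 16.6034); B is behind A.

16620/1001 frames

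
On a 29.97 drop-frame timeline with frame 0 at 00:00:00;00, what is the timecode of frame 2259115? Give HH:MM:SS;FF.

20:56:19;07

Ten DF minutes hold 17982 frames, so frame 2259115 lies in block 125 (frames 2247750–2265731) with 11365 frames into that block.
The block's first minute is 1800 frames and the rest 1798 each; 11365 frames reaches minute 6, so 125 × 18 + 6 × 2 = 2262 labels have been skipped so far.
Adding those back, label number 2259115 + 2262 = 2261377 at 30 labels/s is 75379 s + 7 f = 20 h 56 min 19 s frame 7, i.e. 20:56:19;07.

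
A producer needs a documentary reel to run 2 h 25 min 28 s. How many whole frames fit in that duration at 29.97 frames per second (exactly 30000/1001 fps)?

261578 frames

2 h 25 min 28 s = 8728 s.
Frames = 8728 × 30000/1001 = 261840000/1001 ≈ 261578.4216.
Complete frames: 261578.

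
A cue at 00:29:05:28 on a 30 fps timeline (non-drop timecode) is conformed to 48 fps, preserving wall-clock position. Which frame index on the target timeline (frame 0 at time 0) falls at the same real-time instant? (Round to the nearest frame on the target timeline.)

frame 83805

Source frame index: (0×3600 + 29×60 + 5) × 30 + 28 = 52378.
Real time: 52378 / (30) = 26189/15 s.
Target frame: (26189/15) × (48) = 419024/5 ≈ 83804.800 → 83805.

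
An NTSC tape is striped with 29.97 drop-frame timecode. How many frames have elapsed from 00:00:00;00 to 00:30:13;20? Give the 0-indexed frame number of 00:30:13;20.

54356

As if non-drop at 30 labels/s: (0 × 3600 + 30 × 60 + 13) × 30 + 20 = 54410.
Minute boundaries passed: 30; those not divisible by 10: 30 − 3 = 27; dropped labels = 2 × 27 = 54.
Actual frame index = 54410 − 54 = 54356.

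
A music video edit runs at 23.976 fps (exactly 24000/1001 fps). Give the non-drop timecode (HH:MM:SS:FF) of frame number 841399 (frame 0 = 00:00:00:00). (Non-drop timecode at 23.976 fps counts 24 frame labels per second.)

09:44:18:07

841399 ÷ 24 = 35058 full seconds, remainder 7 frames.
35058 s = 9 h 44 min 18 s.
Timecode: 09:44:18:07.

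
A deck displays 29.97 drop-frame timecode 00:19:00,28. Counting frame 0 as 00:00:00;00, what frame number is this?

As if non-drop at 30 labels/s: (0 × 3600 + 19 × 60 + 0) × 30 + 28 = 34228.
Minute boundaries passed: 19; those not divisible by 10: 19 − 1 = 18; dropped labels = 2 × 18 = 36.
Actual frame index = 34228 − 36 = 34192.

34192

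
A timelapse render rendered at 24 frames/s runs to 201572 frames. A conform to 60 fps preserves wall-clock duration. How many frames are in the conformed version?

Target frames = source frames × (target rate / source rate) = 201572 × (60)/(24) = 201572 × 5/2 = 503930.

503930 frames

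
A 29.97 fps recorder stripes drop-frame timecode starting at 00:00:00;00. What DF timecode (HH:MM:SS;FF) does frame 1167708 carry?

Each 10-minute DF block holds 10 × 60 × 30 − 9 × 2 = 17982 frames. 1167708 ÷ 17982 → 64 full blocks, remainder 16860.
Within the partial block the first minute is 1800 frames and each further minute 1798, so 9 further minute boundaries passed. Total skipped labels = 18 × 64 + 2 × 9 = 1170.
Non-drop label index = 1167708 + 1170 = 1168878; at 30 labels/s that is 10:49:22:18, i.e. DF 10:49:22;18.

10:49:22;18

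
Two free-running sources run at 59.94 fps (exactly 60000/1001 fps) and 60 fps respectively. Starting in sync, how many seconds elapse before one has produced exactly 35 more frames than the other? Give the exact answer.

7007/12 seconds

The gap grows by |60 − 60000/1001| = 60/1001 frames per second.
Time for a 35-frame gap: 35 ÷ (60/1001) = 7007/12 s.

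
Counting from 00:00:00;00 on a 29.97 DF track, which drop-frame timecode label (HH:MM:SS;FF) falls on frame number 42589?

Ten DF minutes hold 17982 frames, so frame 42589 lies in block 2 (frames 35964–53945) with 6625 frames into that block.
The block's first minute is 1800 frames and the rest 1798 each; 6625 frames reaches minute 3, so 2 × 18 + 3 × 2 = 42 labels have been skipped so far.
Adding those back, label number 42589 + 42 = 42631 at 30 labels/s is 1421 s + 1 f = 0 h 23 min 41 s frame 1, i.e. 00:23:41;01.

00:23:41;01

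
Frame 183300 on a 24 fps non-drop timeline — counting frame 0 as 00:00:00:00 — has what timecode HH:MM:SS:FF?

02:07:17:12

183300 ÷ 24 = 7637 full seconds, remainder 12 frames.
7637 s = 2 h 7 min 17 s.
Timecode: 02:07:17:12.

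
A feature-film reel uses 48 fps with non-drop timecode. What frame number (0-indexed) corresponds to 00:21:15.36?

61236

Total seconds to the label: (0 × 3600 + 21 × 60 + 15) = 1275.
Frame index = 1275 × 48 + 36 = 61236.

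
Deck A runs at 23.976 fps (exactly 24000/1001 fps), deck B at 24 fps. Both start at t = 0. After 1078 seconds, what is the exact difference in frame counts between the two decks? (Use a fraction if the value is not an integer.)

336/13 frames

A emits 24000/1001 × 1078 = 336000/13 frames; B emits 24 × 1078 = 25872.
Difference = 336/13 frames (≈ 25.8462); B is ahead of A.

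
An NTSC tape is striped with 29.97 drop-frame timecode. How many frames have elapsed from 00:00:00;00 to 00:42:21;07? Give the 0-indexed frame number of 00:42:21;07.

Complete 10-minute blocks: 4, each 17982 frames → 71928.
Remaining 2 whole minutes in the current block: 1800 + 1 × 1798 = 3598 frames.
Within the current minute: 21 × 30 + 7 − 2 = 635 (labels ;00/;01 skipped at this minute). Total = 71928 + 3598 + 635 = 76161.

76161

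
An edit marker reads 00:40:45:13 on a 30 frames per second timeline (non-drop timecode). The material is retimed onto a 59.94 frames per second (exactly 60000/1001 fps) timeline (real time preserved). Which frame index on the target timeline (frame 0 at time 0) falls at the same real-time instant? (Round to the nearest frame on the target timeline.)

frame 146579

Source frame index: (0×3600 + 40×60 + 45) × 30 + 13 = 73363.
Real time: 73363 / (30) = 73363/30 s.
Target frame: (73363/30) × (60000/1001) = 146726000/1001 ≈ 146579.421 → 146579.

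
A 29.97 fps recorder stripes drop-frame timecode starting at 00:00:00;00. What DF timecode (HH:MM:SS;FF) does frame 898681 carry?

08:19:46;01

Each 10-minute DF block holds 10 × 60 × 30 − 9 × 2 = 17982 frames. 898681 ÷ 17982 → 49 full blocks, remainder 17563.
Within the partial block the first minute is 1800 frames and each further minute 1798, so 9 further minute boundaries passed. Total skipped labels = 18 × 49 + 2 × 9 = 900.
Non-drop label index = 898681 + 900 = 899581; at 30 labels/s that is 08:19:46:01, i.e. DF 08:19:46;01.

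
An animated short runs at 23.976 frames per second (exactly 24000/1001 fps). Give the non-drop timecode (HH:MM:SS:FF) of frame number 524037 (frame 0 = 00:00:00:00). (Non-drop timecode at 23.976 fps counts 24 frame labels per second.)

524037 ÷ 24 = 21834 full seconds, remainder 21 frames.
21834 s = 6 h 3 min 54 s.
Timecode: 06:03:54:21.

06:03:54:21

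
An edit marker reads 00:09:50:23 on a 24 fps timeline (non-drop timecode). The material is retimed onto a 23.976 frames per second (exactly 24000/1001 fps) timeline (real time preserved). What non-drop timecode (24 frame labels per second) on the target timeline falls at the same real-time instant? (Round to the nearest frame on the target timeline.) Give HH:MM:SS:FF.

00:09:50:09

Source frame index: (0×3600 + 9×60 + 50) × 24 + 23 = 14183.
Real time: 14183 / (24) = 14183/24 s.
Target frame: (14183/24) × (24000/1001) = 1091000/77 ≈ 14168.831 → 14169.
At 24 labels/s: frame 14169 → 00:09:50:09.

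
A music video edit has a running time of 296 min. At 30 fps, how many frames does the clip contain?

532800 frames

296 min = 17760 s.
Frames = 17760 × 30 = 532800.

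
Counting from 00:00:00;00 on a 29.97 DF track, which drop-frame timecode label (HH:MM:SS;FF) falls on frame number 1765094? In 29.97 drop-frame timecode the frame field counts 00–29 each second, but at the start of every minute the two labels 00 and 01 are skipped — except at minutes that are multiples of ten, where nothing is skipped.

Each 10-minute DF block holds 10 × 60 × 30 − 9 × 2 = 17982 frames. 1765094 ÷ 17982 → 98 full blocks, remainder 2858.
Within the partial block the first minute is 1800 frames and each further minute 1798, so 1 further minute boundary passed. Total skipped labels = 18 × 98 + 2 × 1 = 1766.
Non-drop label index = 1765094 + 1766 = 1766860; at 30 labels/s that is 16:21:35:10, i.e. DF 16:21:35;10.

16:21:35;10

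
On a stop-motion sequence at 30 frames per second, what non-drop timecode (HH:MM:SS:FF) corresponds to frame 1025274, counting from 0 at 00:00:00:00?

1025274 ÷ 30 = 34175 full seconds, remainder 24 frames.
34175 s = 9 h 29 min 35 s.
Timecode: 09:29:35:24.

09:29:35:24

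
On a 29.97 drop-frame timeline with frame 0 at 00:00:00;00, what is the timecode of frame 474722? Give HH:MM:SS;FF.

04:23:59;26

Each 10-minute DF block holds 10 × 60 × 30 − 9 × 2 = 17982 frames. 474722 ÷ 17982 → 26 full blocks, remainder 7190.
Within the partial block the first minute is 1800 frames and each further minute 1798, so 3 further minute boundaries passed. Total skipped labels = 18 × 26 + 2 × 3 = 474.
Non-drop label index = 474722 + 474 = 475196; at 30 labels/s that is 04:23:59:26, i.e. DF 04:23:59;26.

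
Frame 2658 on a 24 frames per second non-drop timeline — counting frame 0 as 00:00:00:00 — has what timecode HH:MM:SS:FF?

00:01:50:18

2658 ÷ 24 = 110 full seconds, remainder 18 frames.
110 s = 0 h 1 min 50 s.
Timecode: 00:01:50:18.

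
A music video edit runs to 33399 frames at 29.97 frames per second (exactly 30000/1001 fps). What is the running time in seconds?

Running time = 33399 / (30000/1001) = 1114.4133 s.

1114.4133 seconds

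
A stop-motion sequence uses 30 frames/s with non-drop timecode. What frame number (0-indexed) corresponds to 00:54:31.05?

98135

Total seconds to the label: (0 × 3600 + 54 × 60 + 31) = 3271.
Frame index = 3271 × 30 + 5 = 98135.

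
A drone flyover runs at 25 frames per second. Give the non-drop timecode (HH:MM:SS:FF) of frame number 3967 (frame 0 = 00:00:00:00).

00:02:38:17

3967 ÷ 25 = 158 full seconds, remainder 17 frames.
158 s = 0 h 2 min 38 s.
Timecode: 00:02:38:17.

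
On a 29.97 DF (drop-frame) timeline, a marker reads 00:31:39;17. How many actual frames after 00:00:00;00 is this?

Complete 10-minute blocks: 3, each 17982 frames → 53946.
Remaining 1 whole minute in the current block: 1800 + 0 × 1798 = 1800 frames.
Within the current minute: 39 × 30 + 17 − 2 = 1185 (labels ;00/;01 skipped at this minute). Total = 53946 + 1800 + 1185 = 56931.

56931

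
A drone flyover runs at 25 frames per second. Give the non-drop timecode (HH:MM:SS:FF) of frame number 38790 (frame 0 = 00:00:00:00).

00:25:51:15

38790 ÷ 25 = 1551 full seconds, remainder 15 frames.
1551 s = 0 h 25 min 51 s.
Timecode: 00:25:51:15.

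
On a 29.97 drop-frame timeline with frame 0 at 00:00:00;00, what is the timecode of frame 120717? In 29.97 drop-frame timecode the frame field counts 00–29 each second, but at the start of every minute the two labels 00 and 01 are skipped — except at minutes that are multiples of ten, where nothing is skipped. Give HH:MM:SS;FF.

01:07:07;29

Each 10-minute DF block holds 10 × 60 × 30 − 9 × 2 = 17982 frames. 120717 ÷ 17982 → 6 full blocks, remainder 12825.
Within the partial block the first minute is 1800 frames and each further minute 1798, so 7 further minute boundaries passed. Total skipped labels = 18 × 6 + 2 × 7 = 122.
Non-drop label index = 120717 + 122 = 120839; at 30 labels/s that is 01:07:07:29, i.e. DF 01:07:07;29.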